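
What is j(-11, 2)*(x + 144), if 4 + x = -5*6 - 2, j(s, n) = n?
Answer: 216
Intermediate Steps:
x = -36 (x = -4 + (-5*6 - 2) = -4 + (-30 - 2) = -4 - 32 = -36)
j(-11, 2)*(x + 144) = 2*(-36 + 144) = 2*108 = 216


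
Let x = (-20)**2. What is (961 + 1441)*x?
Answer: 960800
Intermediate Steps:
x = 400
(961 + 1441)*x = (961 + 1441)*400 = 2402*400 = 960800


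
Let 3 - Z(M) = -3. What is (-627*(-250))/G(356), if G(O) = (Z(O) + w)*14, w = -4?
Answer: 78375/14 ≈ 5598.2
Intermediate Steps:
Z(M) = 6 (Z(M) = 3 - 1*(-3) = 3 + 3 = 6)
G(O) = 28 (G(O) = (6 - 4)*14 = 2*14 = 28)
(-627*(-250))/G(356) = -627*(-250)/28 = 156750*(1/28) = 78375/14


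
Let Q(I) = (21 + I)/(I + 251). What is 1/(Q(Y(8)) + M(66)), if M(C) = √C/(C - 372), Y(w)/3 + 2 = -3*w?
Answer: -153890766/50374675 + 1526379*√66/50374675 ≈ -2.8088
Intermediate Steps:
Y(w) = -6 - 9*w (Y(w) = -6 + 3*(-3*w) = -6 - 9*w)
Q(I) = (21 + I)/(251 + I)
M(C) = √C/(-372 + C)
1/(Q(Y(8)) + M(66)) = 1/((21 + (-6 - 9*8))/(251 + (-6 - 9*8)) + √66/(-372 + 66)) = 1/((21 + (-6 - 72))/(251 + (-6 - 72)) + √66/(-306)) = 1/((21 - 78)/(251 - 78) + √66*(-1/306)) = 1/(-57/173 - √66/306)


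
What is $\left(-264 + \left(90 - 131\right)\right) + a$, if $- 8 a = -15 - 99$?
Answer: $- \frac{1163}{4} \approx -290.75$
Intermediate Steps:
$a = \frac{57}{4}$ ($a = - \frac{-15 - 99}{8} = \left(- \frac{1}{8}\right) \left(-114\right) = \frac{57}{4} \approx 14.25$)
$\left(-264 + \left(90 - 131\right)\right) + a = \left(-264 + \left(90 - 131\right)\right) + \frac{57}{4} = \left(-264 - 41\right) + \frac{57}{4} = -305 + \frac{57}{4} = - \frac{1163}{4}$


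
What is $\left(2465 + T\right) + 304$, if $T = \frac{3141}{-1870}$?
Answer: $\frac{5174889}{1870} \approx 2767.3$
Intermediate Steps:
$T = - \frac{3141}{1870}$ ($T = 3141 \left(- \frac{1}{1870}\right) = - \frac{3141}{1870} \approx -1.6797$)
$\left(2465 + T\right) + 304 = \left(2465 - \frac{3141}{1870}\right) + 304 = \frac{4606409}{1870} + 304 = \frac{5174889}{1870}$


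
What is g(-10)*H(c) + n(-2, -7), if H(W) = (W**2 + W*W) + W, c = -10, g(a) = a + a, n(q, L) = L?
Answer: -3807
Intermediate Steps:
g(a) = 2*a
H(W) = W + 2*W**2 (H(W) = (W**2 + W**2) + W = 2*W**2 + W = W + 2*W**2)
g(-10)*H(c) + n(-2, -7) = (2*(-10))*(-10*(1 + 2*(-10))) - 7 = -(-200)*(1 - 20) - 7 = -(-200)*(-19) - 7 = -20*190 - 7 = -3800 - 7 = -3807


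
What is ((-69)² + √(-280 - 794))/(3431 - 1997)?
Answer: 1587/478 + I*√1074/1434 ≈ 3.3201 + 0.022854*I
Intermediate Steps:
((-69)² + √(-280 - 794))/(3431 - 1997) = (4761 + √(-1074))/1434 = (4761 + I*√1074)*(1/1434) = 1587/478 + I*√1074/1434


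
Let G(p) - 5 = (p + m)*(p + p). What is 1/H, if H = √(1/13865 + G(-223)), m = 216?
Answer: √37570558965/10838964 ≈ 0.017883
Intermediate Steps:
G(p) = 5 + 2*p*(216 + p) (G(p) = 5 + (p + 216)*(p + p) = 5 + (216 + p)*(2*p) = 5 + 2*p*(216 + p))
H = 4*√37570558965/13865 (H = √(1/13865 + (5 + 2*(-223)² + 432*(-223))) = √(1/13865 + (5 + 2*49729 - 96336)) = √(1/13865 + (5 + 99458 - 96336)) = √(1/13865 + 3127) = √(43355856/13865) = 4*√37570558965/13865 ≈ 55.920)
1/H = 1/(4*√37570558965/13865) = √37570558965/10838964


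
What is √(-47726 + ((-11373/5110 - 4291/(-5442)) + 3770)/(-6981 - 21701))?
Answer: I*√474410176720447501783976790/99700854855 ≈ 218.46*I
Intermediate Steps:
√(-47726 + ((-11373/5110 - 4291/(-5442)) + 3770)/(-6981 - 21701)) = √(-47726 + ((-11373*1/5110 - 4291*(-1/5442)) + 3770)/(-28682)) = √(-47726 + ((-11373/5110 + 4291/5442) + 3770)*(-1/28682)) = √(-47726 + (-9991214/6952155 + 3770)*(-1/28682)) = √(-47726 + (26199633136/6952155)*(-1/28682)) = √(-47726 - 13099816568/99700854855) = √(-4758336098626298/99700854855) = I*√474410176720447501783976790/99700854855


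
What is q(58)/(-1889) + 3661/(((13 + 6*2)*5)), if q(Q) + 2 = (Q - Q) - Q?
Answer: 6923129/236125 ≈ 29.320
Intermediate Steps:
q(Q) = -2 - Q (q(Q) = -2 + ((Q - Q) - Q) = -2 + (0 - Q) = -2 - Q)
q(58)/(-1889) + 3661/(((13 + 6*2)*5)) = (-2 - 1*58)/(-1889) + 3661/(((13 + 6*2)*5)) = (-2 - 58)*(-1/1889) + 3661/(((13 + 12)*5)) = -60*(-1/1889) + 3661/((25*5)) = 60/1889 + 3661/125 = 6923129/236125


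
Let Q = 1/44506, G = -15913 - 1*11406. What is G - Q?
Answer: -1215859415/44506 ≈ -27319.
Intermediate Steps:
G = -27319 (G = -15913 - 11406 = -27319)
Q = 1/44506 ≈ 2.2469e-5
G - Q = -27319 - 1*1/44506 = -27319 - 1/44506 = -1215859415/44506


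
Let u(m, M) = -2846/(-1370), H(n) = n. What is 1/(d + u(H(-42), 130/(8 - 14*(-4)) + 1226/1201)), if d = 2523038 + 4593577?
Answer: 685/4874882698 ≈ 1.4052e-7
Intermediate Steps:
u(m, M) = 1423/685 (u(m, M) = -2846*(-1/1370) = 1423/685)
d = 7116615
1/(d + u(H(-42), 130/(8 - 14*(-4)) + 1226/1201)) = 1/(7116615 + 1423/685) = 1/(4874882698/685) = 685/4874882698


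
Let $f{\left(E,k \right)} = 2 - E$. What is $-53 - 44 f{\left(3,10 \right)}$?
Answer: $-9$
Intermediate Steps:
$-53 - 44 f{\left(3,10 \right)} = -53 - 44 \left(2 - 3\right) = -53 - -44 = -53 + 44 = -9$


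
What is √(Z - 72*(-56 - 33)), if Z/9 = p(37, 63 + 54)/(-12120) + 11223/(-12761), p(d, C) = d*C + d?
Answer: √1062619623301012455/12888610 ≈ 79.980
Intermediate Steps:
p(d, C) = d + C*d (p(d, C) = C*d + d = d + C*d)
Z = -287605929/25777220 (Z = 9*((37*(1 + (63 + 54)))/(-12120) + 11223/(-12761)) = 9*((37*(1 + 117))*(-1/12120) + 11223*(-1/12761)) = 9*((37*118)*(-1/12120) - 11223/12761) = 9*(4366*(-1/12120) - 11223/12761) = 9*(-2183/6060 - 11223/12761) = 9*(-95868643/77331660) = -287605929/25777220 ≈ -11.157)
√(Z - 72*(-56 - 33)) = √(-287605929/25777220 - 72*(-56 - 33)) = √(-287605929/25777220 - 72*(-89)) = √(-287605929/25777220 + 6408) = √(164892819831/25777220) = √1062619623301012455/12888610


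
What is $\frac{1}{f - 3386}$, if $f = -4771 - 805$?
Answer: $- \frac{1}{8962} \approx -0.00011158$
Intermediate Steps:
$f = -5576$ ($f = -4771 - 805 = -5576$)
$\frac{1}{f - 3386} = \frac{1}{-5576 - 3386} = \frac{1}{-8962} = - \frac{1}{8962}$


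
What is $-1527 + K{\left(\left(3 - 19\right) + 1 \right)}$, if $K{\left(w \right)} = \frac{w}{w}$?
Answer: $-1526$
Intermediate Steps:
$K{\left(w \right)} = 1$
$-1527 + K{\left(\left(3 - 19\right) + 1 \right)} = -1527 + 1 = -1526$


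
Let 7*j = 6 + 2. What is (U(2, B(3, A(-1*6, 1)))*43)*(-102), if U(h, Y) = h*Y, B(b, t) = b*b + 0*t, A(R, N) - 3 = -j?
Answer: -78948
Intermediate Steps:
j = 8/7 (j = (6 + 2)/7 = (⅐)*8 = 8/7 ≈ 1.1429)
A(R, N) = 13/7 (A(R, N) = 3 - 1*8/7 = 3 - 8/7 = 13/7)
B(b, t) = b² (B(b, t) = b² + 0 = b²)
U(h, Y) = Y*h
(U(2, B(3, A(-1*6, 1)))*43)*(-102) = ((3²*2)*43)*(-102) = ((9*2)*43)*(-102) = (18*43)*(-102) = 774*(-102) = -78948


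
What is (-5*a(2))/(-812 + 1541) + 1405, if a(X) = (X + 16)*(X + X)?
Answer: 113765/81 ≈ 1404.5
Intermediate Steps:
a(X) = 2*X*(16 + X) (a(X) = (16 + X)*(2*X) = 2*X*(16 + X))
(-5*a(2))/(-812 + 1541) + 1405 = (-10*2*(16 + 2))/(-812 + 1541) + 1405 = (-10*2*18)/729 + 1405 = (-5*72)/729 + 1405 = (1/729)*(-360) + 1405 = -40/81 + 1405 = 113765/81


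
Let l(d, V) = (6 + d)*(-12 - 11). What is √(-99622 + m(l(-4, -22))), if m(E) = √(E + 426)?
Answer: √(-99622 + 2*√95) ≈ 315.6*I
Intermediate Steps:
l(d, V) = -138 - 23*d (l(d, V) = (6 + d)*(-23) = -138 - 23*d)
m(E) = √(426 + E)
√(-99622 + m(l(-4, -22))) = √(-99622 + √(426 + (-138 - 23*(-4)))) = √(-99622 + √(426 + (-138 + 92))) = √(-99622 + √(426 - 46)) = √(-99622 + √380) = √(-99622 + 2*√95)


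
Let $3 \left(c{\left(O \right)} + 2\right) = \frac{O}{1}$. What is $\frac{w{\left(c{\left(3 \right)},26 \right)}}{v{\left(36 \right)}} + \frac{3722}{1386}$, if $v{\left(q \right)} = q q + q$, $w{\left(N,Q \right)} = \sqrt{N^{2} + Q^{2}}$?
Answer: $\frac{1861}{693} + \frac{\sqrt{677}}{1332} \approx 2.705$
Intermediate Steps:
$c{\left(O \right)} = -2 + \frac{O}{3}$ ($c{\left(O \right)} = -2 + \frac{O 1^{-1}}{3} = -2 + \frac{O 1}{3} = -2 + \frac{O}{3}$)
$v{\left(q \right)} = q + q^{2}$ ($v{\left(q \right)} = q^{2} + q = q + q^{2}$)
$\frac{w{\left(c{\left(3 \right)},26 \right)}}{v{\left(36 \right)}} + \frac{3722}{1386} = \frac{\sqrt{\left(-2 + \frac{1}{3} \cdot 3\right)^{2} + 26^{2}}}{36 \left(1 + 36\right)} + \frac{3722}{1386} = \frac{\sqrt{\left(-2 + 1\right)^{2} + 676}}{36 \cdot 37} + 3722 \cdot \frac{1}{1386} = \frac{\sqrt{\left(-1\right)^{2} + 676}}{1332} + \frac{1861}{693} = \sqrt{1 + 676} \cdot \frac{1}{1332} + \frac{1861}{693} = \sqrt{677} \cdot \frac{1}{1332} + \frac{1861}{693} = \frac{\sqrt{677}}{1332} + \frac{1861}{693} = \frac{1861}{693} + \frac{\sqrt{677}}{1332}$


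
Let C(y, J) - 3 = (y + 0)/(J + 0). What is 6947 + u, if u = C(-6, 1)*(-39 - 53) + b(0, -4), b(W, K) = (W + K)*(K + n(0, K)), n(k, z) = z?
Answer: 7255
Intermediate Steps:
b(W, K) = 2*K*(K + W) (b(W, K) = (W + K)*(K + K) = (K + W)*(2*K) = 2*K*(K + W))
C(y, J) = 3 + y/J (C(y, J) = 3 + (y + 0)/(J + 0) = 3 + y/J)
u = 308 (u = (3 - 6/1)*(-39 - 53) + 2*(-4)*(-4 + 0) = (3 - 6*1)*(-92) + 2*(-4)*(-4) = (3 - 6)*(-92) + 32 = -3*(-92) + 32 = 276 + 32 = 308)
6947 + u = 6947 + 308 = 7255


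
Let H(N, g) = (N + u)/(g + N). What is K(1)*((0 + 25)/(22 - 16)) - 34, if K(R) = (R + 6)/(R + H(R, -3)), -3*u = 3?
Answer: -29/6 ≈ -4.8333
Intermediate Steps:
u = -1 (u = -⅓*3 = -1)
H(N, g) = (-1 + N)/(N + g) (H(N, g) = (N - 1)/(g + N) = (-1 + N)/(N + g))
K(R) = (6 + R)/(R + (-1 + R)/(-3 + R)) (K(R) = (R + 6)/(R + (-1 + R)/(R - 3)) = (6 + R)/(R + (-1 + R)/(-3 + R)))
K(1)*((0 + 25)/(22 - 16)) - 34 = ((-3 + 1)*(6 + 1)/(-1 + 1 + 1*(-3 + 1)))*((0 + 25)/(22 - 16)) - 34 = (-2*7/(-1 + 1 + 1*(-2)))*(25/6) - 34 = (-2*7/(-1 + 1 - 2))*(25*(⅙)) - 34 = (-2*7/(-2))*(25/6) - 34 = -½*(-2)*7*(25/6) - 34 = 7*(25/6) - 34 = 175/6 - 34 = -29/6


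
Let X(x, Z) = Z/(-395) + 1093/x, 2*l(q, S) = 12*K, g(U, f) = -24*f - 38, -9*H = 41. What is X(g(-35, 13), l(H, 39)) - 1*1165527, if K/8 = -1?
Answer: -32226904537/27650 ≈ -1.1655e+6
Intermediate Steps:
H = -41/9 (H = -⅑*41 = -41/9 ≈ -4.5556)
K = -8 (K = 8*(-1) = -8)
g(U, f) = -38 - 24*f
l(q, S) = -48 (l(q, S) = (12*(-8))/2 = (½)*(-96) = -48)
X(x, Z) = 1093/x - Z/395 (X(x, Z) = Z*(-1/395) + 1093/x = -Z/395 + 1093/x = 1093/x - Z/395)
X(g(-35, 13), l(H, 39)) - 1*1165527 = (1093/(-38 - 24*13) - 1/395*(-48)) - 1*1165527 = (1093/(-38 - 312) + 48/395) - 1165527 = (1093/(-350) + 48/395) - 1165527 = (1093*(-1/350) + 48/395) - 1165527 = (-1093/350 + 48/395) - 1165527 = -82987/27650 - 1165527 = -32226904537/27650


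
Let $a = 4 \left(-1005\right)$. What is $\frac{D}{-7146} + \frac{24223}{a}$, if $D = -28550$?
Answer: $- \frac{9721093}{4787820} \approx -2.0304$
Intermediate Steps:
$a = -4020$
$\frac{D}{-7146} + \frac{24223}{a} = - \frac{28550}{-7146} + \frac{24223}{-4020} = \left(-28550\right) \left(- \frac{1}{7146}\right) + 24223 \left(- \frac{1}{4020}\right) = \frac{14275}{3573} - \frac{24223}{4020} = - \frac{9721093}{4787820}$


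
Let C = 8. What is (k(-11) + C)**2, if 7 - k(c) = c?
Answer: 676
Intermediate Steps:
k(c) = 7 - c
(k(-11) + C)**2 = ((7 - 1*(-11)) + 8)**2 = ((7 + 11) + 8)**2 = (18 + 8)**2 = 26**2 = 676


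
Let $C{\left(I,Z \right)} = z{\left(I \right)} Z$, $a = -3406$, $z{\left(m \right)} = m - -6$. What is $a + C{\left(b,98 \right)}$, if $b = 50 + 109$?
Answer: $12764$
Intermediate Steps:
$z{\left(m \right)} = 6 + m$ ($z{\left(m \right)} = m + 6 = 6 + m$)
$b = 159$
$C{\left(I,Z \right)} = Z \left(6 + I\right)$ ($C{\left(I,Z \right)} = \left(6 + I\right) Z = Z \left(6 + I\right)$)
$a + C{\left(b,98 \right)} = -3406 + 98 \left(6 + 159\right) = -3406 + 98 \cdot 165 = -3406 + 16170 = 12764$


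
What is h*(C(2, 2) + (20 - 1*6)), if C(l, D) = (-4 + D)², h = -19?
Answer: -342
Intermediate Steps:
h*(C(2, 2) + (20 - 1*6)) = -19*((-4 + 2)² + (20 - 1*6)) = -19*((-2)² + (20 - 6)) = -19*(4 + 14) = -19*18 = -342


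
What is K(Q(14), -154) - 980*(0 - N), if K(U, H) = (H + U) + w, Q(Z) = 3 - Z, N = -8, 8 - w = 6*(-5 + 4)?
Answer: -7991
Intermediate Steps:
w = 14 (w = 8 - 6*(-5 + 4) = 8 - 6*(-1) = 8 - 1*(-6) = 8 + 6 = 14)
K(U, H) = 14 + H + U (K(U, H) = (H + U) + 14 = 14 + H + U)
K(Q(14), -154) - 980*(0 - N) = (14 - 154 + (3 - 1*14)) - 980*(0 - 1*(-8)) = (14 - 154 + (3 - 14)) - 980*(0 + 8) = (14 - 154 - 11) - 980*8 = -151 - 1*7840 = -151 - 7840 = -7991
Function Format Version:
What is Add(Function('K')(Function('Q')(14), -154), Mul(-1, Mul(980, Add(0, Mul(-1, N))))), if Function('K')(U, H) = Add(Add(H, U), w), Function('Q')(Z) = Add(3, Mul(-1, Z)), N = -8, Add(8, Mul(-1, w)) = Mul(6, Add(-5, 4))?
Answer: -7991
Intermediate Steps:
w = 14 (w = Add(8, Mul(-1, Mul(6, Add(-5, 4)))) = Add(8, Mul(-1, Mul(6, -1))) = Add(8, Mul(-1, -6)) = Add(8, 6) = 14)
Function('K')(U, H) = Add(14, H, U) (Function('K')(U, H) = Add(Add(H, U), 14) = Add(14, H, U))
Add(Function('K')(Function('Q')(14), -154), Mul(-1, Mul(980, Add(0, Mul(-1, N))))) = Add(Add(14, -154, Add(3, Mul(-1, 14))), Mul(-1, Mul(980, Add(0, Mul(-1, -8))))) = Add(Add(14, -154, Add(3, -14)), Mul(-1, Mul(980, Add(0, 8)))) = Add(Add(14, -154, -11), Mul(-1, Mul(980, 8))) = Add(-151, Mul(-1, 7840)) = Add(-151, -7840) = -7991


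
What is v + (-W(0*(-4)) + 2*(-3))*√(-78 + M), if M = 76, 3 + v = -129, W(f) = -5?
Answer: -132 - I*√2 ≈ -132.0 - 1.4142*I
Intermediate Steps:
v = -132 (v = -3 - 129 = -132)
v + (-W(0*(-4)) + 2*(-3))*√(-78 + M) = -132 + (-1*(-5) + 2*(-3))*√(-78 + 76) = -132 + (5 - 6)*√(-2) = -132 - I*√2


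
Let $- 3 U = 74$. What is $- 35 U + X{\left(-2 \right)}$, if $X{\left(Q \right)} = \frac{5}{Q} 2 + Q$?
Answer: $\frac{2569}{3} \approx 856.33$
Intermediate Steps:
$X{\left(Q \right)} = Q + \frac{10}{Q}$ ($X{\left(Q \right)} = \frac{10}{Q} + Q = Q + \frac{10}{Q}$)
$U = - \frac{74}{3}$ ($U = \left(- \frac{1}{3}\right) 74 = - \frac{74}{3} \approx -24.667$)
$- 35 U + X{\left(-2 \right)} = \left(-35\right) \left(- \frac{74}{3}\right) + \left(-2 + \frac{10}{-2}\right) = \frac{2590}{3} + \left(-2 + 10 \left(- \frac{1}{2}\right)\right) = \frac{2590}{3} - 7 = \frac{2569}{3}$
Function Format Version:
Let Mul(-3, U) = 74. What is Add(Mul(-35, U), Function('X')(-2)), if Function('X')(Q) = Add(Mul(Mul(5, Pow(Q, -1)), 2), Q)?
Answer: Rational(2569, 3) ≈ 856.33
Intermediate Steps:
Function('X')(Q) = Add(Q, Mul(10, Pow(Q, -1))) (Function('X')(Q) = Add(Mul(10, Pow(Q, -1)), Q) = Add(Q, Mul(10, Pow(Q, -1))))
U = Rational(-74, 3) (U = Mul(Rational(-1, 3), 74) = Rational(-74, 3) ≈ -24.667)
Add(Mul(-35, U), Function('X')(-2)) = Add(Mul(-35, Rational(-74, 3)), Add(-2, Mul(10, Pow(-2, -1)))) = Add(Rational(2590, 3), Add(-2, Mul(10, Rational(-1, 2)))) = Add(Rational(2590, 3), Add(-2, -5)) = Add(Rational(2590, 3), -7) = Rational(2569, 3)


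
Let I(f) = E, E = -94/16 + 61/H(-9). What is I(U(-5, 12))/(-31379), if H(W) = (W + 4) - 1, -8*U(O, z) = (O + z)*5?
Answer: 385/753096 ≈ 0.00051122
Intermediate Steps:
U(O, z) = -5*O/8 - 5*z/8 (U(O, z) = -(O + z)*5/8 = -(5*O + 5*z)/8 = -5*O/8 - 5*z/8)
H(W) = 3 + W (H(W) = (4 + W) - 1 = 3 + W)
E = -385/24 (E = -94/16 + 61/(3 - 9) = -94*1/16 + 61/(-6) = -47/8 + 61*(-1/6) = -47/8 - 61/6 = -385/24 ≈ -16.042)
I(f) = -385/24
I(U(-5, 12))/(-31379) = -385/24/(-31379) = -385/24*(-1/31379) = 385/753096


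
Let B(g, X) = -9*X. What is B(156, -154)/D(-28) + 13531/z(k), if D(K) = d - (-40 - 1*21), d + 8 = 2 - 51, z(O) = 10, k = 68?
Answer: 8498/5 ≈ 1699.6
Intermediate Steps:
d = -57 (d = -8 + (2 - 51) = -8 - 49 = -57)
D(K) = 4 (D(K) = -57 - (-40 - 1*21) = -57 - (-40 - 21) = -57 - 1*(-61) = -57 + 61 = 4)
B(156, -154)/D(-28) + 13531/z(k) = -9*(-154)/4 + 13531/10 = 1386*(¼) + 13531*(⅒) = 693/2 + 13531/10 = 8498/5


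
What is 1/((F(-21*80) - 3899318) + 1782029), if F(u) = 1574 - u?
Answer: -1/2114035 ≈ -4.7303e-7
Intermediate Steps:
1/((F(-21*80) - 3899318) + 1782029) = 1/(((1574 - (-21)*80) - 3899318) + 1782029) = 1/(((1574 - 1*(-1680)) - 3899318) + 1782029) = 1/(((1574 + 1680) - 3899318) + 1782029) = 1/((3254 - 3899318) + 1782029) = 1/(-3896064 + 1782029) = 1/(-2114035) = -1/2114035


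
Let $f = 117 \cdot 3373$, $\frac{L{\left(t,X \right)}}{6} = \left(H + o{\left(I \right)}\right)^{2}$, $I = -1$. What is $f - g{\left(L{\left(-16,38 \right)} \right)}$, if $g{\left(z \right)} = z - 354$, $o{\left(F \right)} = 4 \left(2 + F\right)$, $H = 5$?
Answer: $394509$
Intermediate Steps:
$o{\left(F \right)} = 8 + 4 F$
$L{\left(t,X \right)} = 486$ ($L{\left(t,X \right)} = 6 \left(5 + \left(8 + 4 \left(-1\right)\right)\right)^{2} = 6 \left(5 + \left(8 - 4\right)\right)^{2} = 6 \left(5 + 4\right)^{2} = 6 \cdot 9^{2} = 6 \cdot 81 = 486$)
$f = 394641$
$g{\left(z \right)} = -354 + z$
$f - g{\left(L{\left(-16,38 \right)} \right)} = 394641 - \left(-354 + 486\right) = 394641 - 132 = 394509$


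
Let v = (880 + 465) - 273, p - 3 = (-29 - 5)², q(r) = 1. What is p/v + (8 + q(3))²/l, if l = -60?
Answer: -1441/5360 ≈ -0.26884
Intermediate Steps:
p = 1159 (p = 3 + (-29 - 5)² = 3 + (-34)² = 3 + 1156 = 1159)
v = 1072 (v = 1345 - 273 = 1072)
p/v + (8 + q(3))²/l = 1159/1072 + (8 + 1)²/(-60) = 1159*(1/1072) + 9²*(-1/60) = 1159/1072 + 81*(-1/60) = 1159/1072 - 27/20 = -1441/5360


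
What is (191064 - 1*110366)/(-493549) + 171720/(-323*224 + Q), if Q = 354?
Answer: -45281164442/17767270451 ≈ -2.5486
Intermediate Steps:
(191064 - 1*110366)/(-493549) + 171720/(-323*224 + Q) = (191064 - 1*110366)/(-493549) + 171720/(-323*224 + 354) = (191064 - 110366)*(-1/493549) + 171720/(-72352 + 354) = 80698*(-1/493549) + 171720/(-71998) = -80698/493549 + 171720*(-1/71998) = -80698/493549 - 85860/35999 = -45281164442/17767270451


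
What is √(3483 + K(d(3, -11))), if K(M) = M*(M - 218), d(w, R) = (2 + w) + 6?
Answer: 3*√134 ≈ 34.728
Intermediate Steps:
d(w, R) = 8 + w
K(M) = M*(-218 + M)
√(3483 + K(d(3, -11))) = √(3483 + (8 + 3)*(-218 + (8 + 3))) = √(3483 + 11*(-218 + 11)) = √(3483 + 11*(-207)) = √(3483 - 2277) = √1206 = 3*√134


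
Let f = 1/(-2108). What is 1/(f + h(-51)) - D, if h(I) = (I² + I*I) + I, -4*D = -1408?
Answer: -3822121956/10858307 ≈ -352.00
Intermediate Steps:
D = 352 (D = -¼*(-1408) = 352)
h(I) = I + 2*I² (h(I) = (I² + I²) + I = 2*I² + I = I + 2*I²)
f = -1/2108 ≈ -0.00047438
1/(f + h(-51)) - D = 1/(-1/2108 - 51*(1 + 2*(-51))) - 1*352 = 1/(-1/2108 - 51*(1 - 102)) - 352 = 1/(-1/2108 - 51*(-101)) - 352 = 1/(-1/2108 + 5151) - 352 = 1/(10858307/2108) - 352 = 2108/10858307 - 352 = -3822121956/10858307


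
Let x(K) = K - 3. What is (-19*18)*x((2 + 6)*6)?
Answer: -15390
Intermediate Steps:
x(K) = -3 + K
(-19*18)*x((2 + 6)*6) = (-19*18)*(-3 + (2 + 6)*6) = -342*(-3 + 8*6) = -342*(-3 + 48) = -342*45 = -15390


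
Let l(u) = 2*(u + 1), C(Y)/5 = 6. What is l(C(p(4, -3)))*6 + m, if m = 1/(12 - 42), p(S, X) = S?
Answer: 11159/30 ≈ 371.97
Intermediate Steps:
m = -1/30 (m = 1/(-30) = -1/30 ≈ -0.033333)
C(Y) = 30 (C(Y) = 5*6 = 30)
l(u) = 2 + 2*u (l(u) = 2*(1 + u) = 2 + 2*u)
l(C(p(4, -3)))*6 + m = (2 + 2*30)*6 - 1/30 = (2 + 60)*6 - 1/30 = 62*6 - 1/30 = 372 - 1/30 = 11159/30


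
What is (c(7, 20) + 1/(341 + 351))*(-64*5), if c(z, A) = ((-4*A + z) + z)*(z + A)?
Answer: 98651440/173 ≈ 5.7024e+5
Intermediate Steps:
c(z, A) = (A + z)*(-4*A + 2*z) (c(z, A) = ((z - 4*A) + z)*(A + z) = (-4*A + 2*z)*(A + z) = (A + z)*(-4*A + 2*z))
(c(7, 20) + 1/(341 + 351))*(-64*5) = ((-4*20² + 2*7² - 2*20*7) + 1/(341 + 351))*(-64*5) = ((-4*400 + 2*49 - 280) + 1/692)*(-320) = ((-1600 + 98 - 280) + 1/692)*(-320) = (-1782 + 1/692)*(-320) = -1233143/692*(-320) = 98651440/173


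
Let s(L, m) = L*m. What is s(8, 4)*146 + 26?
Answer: 4698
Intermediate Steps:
s(8, 4)*146 + 26 = (8*4)*146 + 26 = 32*146 + 26 = 4672 + 26 = 4698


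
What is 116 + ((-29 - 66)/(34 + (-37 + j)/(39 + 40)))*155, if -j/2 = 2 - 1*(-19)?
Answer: -10897/33 ≈ -330.21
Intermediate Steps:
j = -42 (j = -2*(2 - 1*(-19)) = -2*(2 + 19) = -2*21 = -42)
116 + ((-29 - 66)/(34 + (-37 + j)/(39 + 40)))*155 = 116 + ((-29 - 66)/(34 + (-37 - 42)/(39 + 40)))*155 = 116 - 95/(34 - 79/79)*155 = 116 - 95/(34 - 79*1/79)*155 = 116 - 95/(34 - 1)*155 = 116 - 95/33*155 = 116 - 14725/33 = -10897/33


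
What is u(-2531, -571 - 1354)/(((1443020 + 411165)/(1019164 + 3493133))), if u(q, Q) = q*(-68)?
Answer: 776602412076/1854185 ≈ 4.1884e+5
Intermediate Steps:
u(q, Q) = -68*q
u(-2531, -571 - 1354)/(((1443020 + 411165)/(1019164 + 3493133))) = (-68*(-2531))/(((1443020 + 411165)/(1019164 + 3493133))) = 172108/((1854185/4512297)) = 172108/((1854185*(1/4512297))) = 172108/(1854185/4512297) = 172108*(4512297/1854185) = 776602412076/1854185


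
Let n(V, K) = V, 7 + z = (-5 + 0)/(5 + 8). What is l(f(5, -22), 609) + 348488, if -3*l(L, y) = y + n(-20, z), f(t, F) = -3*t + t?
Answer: 1044875/3 ≈ 3.4829e+5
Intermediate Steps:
f(t, F) = -2*t
z = -96/13 (z = -7 + (-5 + 0)/(5 + 8) = -7 - 5/13 = -96/13 ≈ -7.3846)
l(L, y) = 20/3 - y/3 (l(L, y) = -(y - 20)/3 = -(-20 + y)/3 = 20/3 - y/3)
l(f(5, -22), 609) + 348488 = (20/3 - ⅓*609) + 348488 = (20/3 - 203) + 348488 = -589/3 + 348488 = 1044875/3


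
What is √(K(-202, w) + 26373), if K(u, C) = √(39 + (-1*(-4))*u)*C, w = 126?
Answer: √(26373 + 126*I*√769) ≈ 162.75 + 10.734*I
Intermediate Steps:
K(u, C) = C*√(39 + 4*u) (K(u, C) = √(39 + 4*u)*C = C*√(39 + 4*u))
√(K(-202, w) + 26373) = √(126*√(39 + 4*(-202)) + 26373) = √(126*√(39 - 808) + 26373) = √(126*√(-769) + 26373) = √(126*(I*√769) + 26373) = √(126*I*√769 + 26373) = √(26373 + 126*I*√769)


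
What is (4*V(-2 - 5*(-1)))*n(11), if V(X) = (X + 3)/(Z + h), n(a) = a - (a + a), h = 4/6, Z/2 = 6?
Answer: -396/19 ≈ -20.842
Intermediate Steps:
Z = 12 (Z = 2*6 = 12)
h = ⅔ (h = 4*(⅙) = ⅔ ≈ 0.66667)
n(a) = -a (n(a) = a - 2*a = -a)
V(X) = 9/38 + 3*X/38 (V(X) = (X + 3)/(12 + ⅔) = (3 + X)/(38/3) = (3 + X)*(3/38) = 9/38 + 3*X/38)
(4*V(-2 - 5*(-1)))*n(11) = (4*(9/38 + 3*(-2 - 5*(-1))/38))*(-1*11) = (4*(9/38 + 3*(-2 + 5)/38))*(-11) = (4*(9/38 + (3/38)*3))*(-11) = (4*(9/38 + 9/38))*(-11) = (4*(9/19))*(-11) = (36/19)*(-11) = -396/19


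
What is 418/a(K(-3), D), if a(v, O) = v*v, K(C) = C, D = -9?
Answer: 418/9 ≈ 46.444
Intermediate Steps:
a(v, O) = v²
418/a(K(-3), D) = 418/((-3)²) = 418/9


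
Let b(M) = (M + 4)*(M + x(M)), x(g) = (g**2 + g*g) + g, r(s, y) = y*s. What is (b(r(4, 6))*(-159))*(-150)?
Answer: 801360000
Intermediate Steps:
r(s, y) = s*y
x(g) = g + 2*g**2 (x(g) = (g**2 + g**2) + g = 2*g**2 + g = g + 2*g**2)
b(M) = (4 + M)*(M + M*(1 + 2*M)) (b(M) = (M + 4)*(M + M*(1 + 2*M)) = (4 + M)*(M + M*(1 + 2*M)))
(b(r(4, 6))*(-159))*(-150) = ((2*(4*6)*(4 + (4*6)**2 + 5*(4*6)))*(-159))*(-150) = ((2*24*(4 + 24**2 + 5*24))*(-159))*(-150) = ((2*24*(4 + 576 + 120))*(-159))*(-150) = ((2*24*700)*(-159))*(-150) = (33600*(-159))*(-150) = -5342400*(-150) = 801360000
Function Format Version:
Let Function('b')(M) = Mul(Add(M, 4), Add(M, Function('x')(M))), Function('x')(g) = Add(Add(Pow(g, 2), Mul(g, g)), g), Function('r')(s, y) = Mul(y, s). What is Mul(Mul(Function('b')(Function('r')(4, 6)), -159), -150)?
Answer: 801360000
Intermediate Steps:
Function('r')(s, y) = Mul(s, y)
Function('x')(g) = Add(g, Mul(2, Pow(g, 2))) (Function('x')(g) = Add(Add(Pow(g, 2), Pow(g, 2)), g) = Add(Mul(2, Pow(g, 2)), g) = Add(g, Mul(2, Pow(g, 2))))
Function('b')(M) = Mul(Add(4, M), Add(M, Mul(M, Add(1, Mul(2, M))))) (Function('b')(M) = Mul(Add(M, 4), Add(M, Mul(M, Add(1, Mul(2, M))))) = Mul(Add(4, M), Add(M, Mul(M, Add(1, Mul(2, M))))))
Mul(Mul(Function('b')(Function('r')(4, 6)), -159), -150) = Mul(Mul(Mul(2, Mul(4, 6), Add(4, Pow(Mul(4, 6), 2), Mul(5, Mul(4, 6)))), -159), -150) = Mul(Mul(Mul(2, 24, Add(4, Pow(24, 2), Mul(5, 24))), -159), -150) = Mul(Mul(Mul(2, 24, Add(4, 576, 120)), -159), -150) = Mul(Mul(Mul(2, 24, 700), -159), -150) = Mul(Mul(33600, -159), -150) = Mul(-5342400, -150) = 801360000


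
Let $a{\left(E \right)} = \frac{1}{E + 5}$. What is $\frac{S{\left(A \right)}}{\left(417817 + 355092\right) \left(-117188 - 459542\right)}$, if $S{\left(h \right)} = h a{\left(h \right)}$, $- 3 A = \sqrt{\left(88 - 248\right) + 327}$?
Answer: $\frac{167}{25854068839060} + \frac{3 \sqrt{167}}{5170813767812} \approx 1.3957 \cdot 10^{-11}$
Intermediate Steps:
$a{\left(E \right)} = \frac{1}{5 + E}$
$A = - \frac{\sqrt{167}}{3}$ ($A = - \frac{\sqrt{\left(88 - 248\right) + 327}}{3} = - \frac{\sqrt{-160 + 327}}{3} = - \frac{\sqrt{167}}{3} \approx -4.3076$)
$S{\left(h \right)} = \frac{h}{5 + h}$
$\frac{S{\left(A \right)}}{\left(417817 + 355092\right) \left(-117188 - 459542\right)} = \frac{- \frac{\sqrt{167}}{3} \frac{1}{5 - \frac{\sqrt{167}}{3}}}{\left(417817 + 355092\right) \left(-117188 - 459542\right)} = \frac{\left(- \frac{1}{3}\right) \sqrt{167} \frac{1}{5 - \frac{\sqrt{167}}{3}}}{772909 \left(-576730\right)} = \frac{\left(- \frac{1}{3}\right) \sqrt{167} \frac{1}{5 - \frac{\sqrt{167}}{3}}}{-445759807570} = - \frac{\sqrt{167}}{3 \left(5 - \frac{\sqrt{167}}{3}\right)} \left(- \frac{1}{445759807570}\right) = \frac{\sqrt{167}}{1337279422710 \left(5 - \frac{\sqrt{167}}{3}\right)}$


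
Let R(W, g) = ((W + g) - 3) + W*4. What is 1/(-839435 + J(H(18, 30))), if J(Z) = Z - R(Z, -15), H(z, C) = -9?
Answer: -1/839381 ≈ -1.1914e-6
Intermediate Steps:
R(W, g) = -3 + g + 5*W (R(W, g) = (-3 + W + g) + 4*W = -3 + g + 5*W)
J(Z) = 18 - 4*Z (J(Z) = Z - (-3 - 15 + 5*Z) = Z - (-18 + 5*Z) = Z + (18 - 5*Z) = 18 - 4*Z)
1/(-839435 + J(H(18, 30))) = 1/(-839435 + (18 - 4*(-9))) = 1/(-839435 + (18 + 36)) = 1/(-839435 + 54) = 1/(-839381) = -1/839381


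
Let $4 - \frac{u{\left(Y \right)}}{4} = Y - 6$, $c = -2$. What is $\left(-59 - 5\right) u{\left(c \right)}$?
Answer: $-3072$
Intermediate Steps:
$u{\left(Y \right)} = 40 - 4 Y$ ($u{\left(Y \right)} = 16 - 4 \left(Y - 6\right) = 16 - 4 \left(-6 + Y\right) = 16 - \left(-24 + 4 Y\right) = 40 - 4 Y$)
$\left(-59 - 5\right) u{\left(c \right)} = \left(-59 - 5\right) \left(40 - -8\right) = - 64 \left(40 + 8\right) = \left(-64\right) 48 = -3072$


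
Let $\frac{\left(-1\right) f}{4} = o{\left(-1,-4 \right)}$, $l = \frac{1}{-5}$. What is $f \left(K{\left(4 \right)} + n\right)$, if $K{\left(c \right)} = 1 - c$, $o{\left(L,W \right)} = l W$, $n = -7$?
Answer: $32$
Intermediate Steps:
$l = - \frac{1}{5} \approx -0.2$
$o{\left(L,W \right)} = - \frac{W}{5}$
$f = - \frac{16}{5}$ ($f = - 4 \left(\left(- \frac{1}{5}\right) \left(-4\right)\right) = \left(-4\right) \frac{4}{5} = - \frac{16}{5} \approx -3.2$)
$f \left(K{\left(4 \right)} + n\right) = - \frac{16 \left(\left(1 - 4\right) - 7\right)}{5} = - \frac{16 \left(-3 - 7\right)}{5} = \left(- \frac{16}{5}\right) \left(-10\right) = 32$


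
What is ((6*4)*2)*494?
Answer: 23712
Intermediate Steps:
((6*4)*2)*494 = (24*2)*494 = 48*494 = 23712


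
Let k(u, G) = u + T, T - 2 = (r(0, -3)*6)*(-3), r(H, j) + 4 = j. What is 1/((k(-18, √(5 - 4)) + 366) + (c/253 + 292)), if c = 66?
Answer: 23/17670 ≈ 0.0013016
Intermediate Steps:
r(H, j) = -4 + j
T = 128 (T = 2 + ((-4 - 3)*6)*(-3) = 2 - 7*6*(-3) = 2 - 42*(-3) = 2 + 126 = 128)
k(u, G) = 128 + u (k(u, G) = u + 128 = 128 + u)
1/((k(-18, √(5 - 4)) + 366) + (c/253 + 292)) = 1/(((128 - 18) + 366) + (66/253 + 292)) = 1/((110 + 366) + (66*(1/253) + 292)) = 1/(476 + (6/23 + 292)) = 1/(476 + 6722/23) = 1/(17670/23) = 23/17670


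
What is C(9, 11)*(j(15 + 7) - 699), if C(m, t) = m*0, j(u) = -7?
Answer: 0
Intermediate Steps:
C(m, t) = 0
C(9, 11)*(j(15 + 7) - 699) = 0*(-7 - 699) = 0*(-706) = 0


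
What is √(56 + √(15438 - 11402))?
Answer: √(56 + 2*√1009) ≈ 10.933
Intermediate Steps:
√(56 + √(15438 - 11402)) = √(56 + √4036) = √(56 + 2*√1009)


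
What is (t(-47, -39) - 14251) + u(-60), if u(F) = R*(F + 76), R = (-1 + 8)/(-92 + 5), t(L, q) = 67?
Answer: -1234120/87 ≈ -14185.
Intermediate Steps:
R = -7/87 (R = 7/(-87) = 7*(-1/87) = -7/87 ≈ -0.080460)
u(F) = -532/87 - 7*F/87 (u(F) = -7*(F + 76)/87 = -7*(76 + F)/87 = -532/87 - 7*F/87)
(t(-47, -39) - 14251) + u(-60) = (67 - 14251) + (-532/87 - 7/87*(-60)) = -14184 + (-532/87 + 140/29) = -14184 - 112/87 = -1234120/87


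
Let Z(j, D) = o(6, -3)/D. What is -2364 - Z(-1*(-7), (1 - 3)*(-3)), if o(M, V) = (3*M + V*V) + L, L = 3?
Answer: -2369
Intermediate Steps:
o(M, V) = 3 + V**2 + 3*M (o(M, V) = (3*M + V*V) + 3 = (3*M + V**2) + 3 = (V**2 + 3*M) + 3 = 3 + V**2 + 3*M)
Z(j, D) = 30/D (Z(j, D) = (3 + (-3)**2 + 3*6)/D = (3 + 9 + 18)/D = 30/D)
-2364 - Z(-1*(-7), (1 - 3)*(-3)) = -2364 - 30/((1 - 3)*(-3)) = -2364 - 30/((-2*(-3))) = -2364 - 30/6 = -2364 - 1*5 = -2364 - 5 = -2369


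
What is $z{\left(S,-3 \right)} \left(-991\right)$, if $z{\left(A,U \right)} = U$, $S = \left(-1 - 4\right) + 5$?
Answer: $2973$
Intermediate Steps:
$S = 0$ ($S = -5 + 5 = 0$)
$z{\left(S,-3 \right)} \left(-991\right) = \left(-3\right) \left(-991\right) = 2973$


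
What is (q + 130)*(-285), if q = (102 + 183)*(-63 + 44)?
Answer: 1506225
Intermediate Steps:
q = -5415 (q = 285*(-19) = -5415)
(q + 130)*(-285) = (-5415 + 130)*(-285) = -5285*(-285) = 1506225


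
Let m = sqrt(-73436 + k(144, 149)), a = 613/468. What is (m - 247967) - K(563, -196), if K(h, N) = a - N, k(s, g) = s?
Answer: -116140897/468 + 2*I*sqrt(18323) ≈ -2.4816e+5 + 270.73*I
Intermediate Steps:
a = 613/468 (a = 613*(1/468) = 613/468 ≈ 1.3098)
m = 2*I*sqrt(18323) (m = sqrt(-73436 + 144) = sqrt(-73292) = 2*I*sqrt(18323) ≈ 270.73*I)
K(h, N) = 613/468 - N
(m - 247967) - K(563, -196) = (2*I*sqrt(18323) - 247967) - (613/468 - 1*(-196)) = (-247967 + 2*I*sqrt(18323)) - (613/468 + 196) = (-247967 + 2*I*sqrt(18323)) - 1*92341/468 = (-247967 + 2*I*sqrt(18323)) - 92341/468 = -116140897/468 + 2*I*sqrt(18323)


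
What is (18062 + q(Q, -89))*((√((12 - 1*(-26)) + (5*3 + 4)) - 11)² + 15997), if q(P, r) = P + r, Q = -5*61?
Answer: 285779900 - 388696*√57 ≈ 2.8285e+8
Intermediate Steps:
Q = -305
(18062 + q(Q, -89))*((√((12 - 1*(-26)) + (5*3 + 4)) - 11)² + 15997) = (18062 + (-305 - 89))*((√((12 - 1*(-26)) + (5*3 + 4)) - 11)² + 15997) = (18062 - 394)*((√((12 + 26) + (15 + 4)) - 11)² + 15997) = 17668*((√(38 + 19) - 11)² + 15997) = 17668*((√57 - 11)² + 15997) = 17668*((-11 + √57)² + 15997) = 17668*(15997 + (-11 + √57)²) = 282634996 + 17668*(-11 + √57)²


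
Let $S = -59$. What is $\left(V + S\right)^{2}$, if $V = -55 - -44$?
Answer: $4900$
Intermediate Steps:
$V = -11$ ($V = -55 + 44 = -11$)
$\left(V + S\right)^{2} = \left(-11 - 59\right)^{2} = \left(-70\right)^{2} = 4900$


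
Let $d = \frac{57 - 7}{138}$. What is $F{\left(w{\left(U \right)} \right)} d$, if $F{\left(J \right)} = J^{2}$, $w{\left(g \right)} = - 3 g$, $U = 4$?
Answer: $\frac{1200}{23} \approx 52.174$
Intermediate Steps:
$d = \frac{25}{69}$ ($d = \left(57 - 7\right) \frac{1}{138} = 50 \cdot \frac{1}{138} = \frac{25}{69} \approx 0.36232$)
$F{\left(w{\left(U \right)} \right)} d = \left(\left(-3\right) 4\right)^{2} \cdot \frac{25}{69} = \left(-12\right)^{2} \cdot \frac{25}{69} = 144 \cdot \frac{25}{69} = \frac{1200}{23}$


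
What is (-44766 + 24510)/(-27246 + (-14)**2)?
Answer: 10128/13525 ≈ 0.74884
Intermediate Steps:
(-44766 + 24510)/(-27246 + (-14)**2) = -20256/(-27246 + 196) = -20256/(-27050) = -20256*(-1/27050) = 10128/13525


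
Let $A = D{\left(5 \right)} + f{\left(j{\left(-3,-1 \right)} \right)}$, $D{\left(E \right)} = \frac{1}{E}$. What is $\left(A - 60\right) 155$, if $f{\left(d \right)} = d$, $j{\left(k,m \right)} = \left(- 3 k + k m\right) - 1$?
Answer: $-7564$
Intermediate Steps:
$j{\left(k,m \right)} = -1 - 3 k + k m$
$A = \frac{56}{5}$ ($A = \frac{1}{5} - -11 = \frac{1}{5} + \left(-1 + 9 + 3\right) = \frac{1}{5} + 11 = \frac{56}{5} \approx 11.2$)
$\left(A - 60\right) 155 = \left(\frac{56}{5} - 60\right) 155 = \left(- \frac{244}{5}\right) 155 = -7564$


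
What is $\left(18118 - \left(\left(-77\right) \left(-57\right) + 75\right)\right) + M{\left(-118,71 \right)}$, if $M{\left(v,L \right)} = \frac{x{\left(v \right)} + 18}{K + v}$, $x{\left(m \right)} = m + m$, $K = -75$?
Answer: $\frac{2635440}{193} \approx 13655.0$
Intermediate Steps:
$x{\left(m \right)} = 2 m$
$M{\left(v,L \right)} = \frac{18 + 2 v}{-75 + v}$ ($M{\left(v,L \right)} = \frac{2 v + 18}{-75 + v} = \frac{18 + 2 v}{-75 + v}$)
$\left(18118 - \left(\left(-77\right) \left(-57\right) + 75\right)\right) + M{\left(-118,71 \right)} = \left(18118 - \left(\left(-77\right) \left(-57\right) + 75\right)\right) + \frac{2 \left(9 - 118\right)}{-75 - 118} = \left(18118 - \left(4389 + 75\right)\right) + 2 \frac{1}{-193} \left(-109\right) = \left(18118 - 4464\right) + 2 \left(- \frac{1}{193}\right) \left(-109\right) = \left(18118 - 4464\right) + \frac{218}{193} = 13654 + \frac{218}{193} = \frac{2635440}{193}$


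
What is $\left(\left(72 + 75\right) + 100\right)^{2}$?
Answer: $61009$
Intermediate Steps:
$\left(\left(72 + 75\right) + 100\right)^{2} = \left(147 + 100\right)^{2} = 247^{2} = 61009$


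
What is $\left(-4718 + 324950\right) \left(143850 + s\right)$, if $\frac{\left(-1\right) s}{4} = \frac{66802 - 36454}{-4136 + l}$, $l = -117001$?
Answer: $\frac{1860086662310448}{40379} \approx 4.6066 \cdot 10^{10}$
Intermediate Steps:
$s = \frac{40464}{40379}$ ($s = - 4 \frac{66802 - 36454}{-4136 - 117001} = - 4 \frac{30348}{-121137} = - 4 \cdot 30348 \left(- \frac{1}{121137}\right) = \left(-4\right) \left(- \frac{10116}{40379}\right) = \frac{40464}{40379} \approx 1.0021$)
$\left(-4718 + 324950\right) \left(143850 + s\right) = \left(-4718 + 324950\right) \left(143850 + \frac{40464}{40379}\right) = 320232 \cdot \frac{5808559614}{40379} = \frac{1860086662310448}{40379}$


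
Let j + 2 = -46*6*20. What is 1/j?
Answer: -1/5522 ≈ -0.00018109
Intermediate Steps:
j = -5522 (j = -2 - 46*6*20 = -2 - 276*20 = -2 - 5520 = -5522)
1/j = 1/(-5522) = -1/5522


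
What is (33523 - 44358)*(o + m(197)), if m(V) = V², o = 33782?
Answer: -786523485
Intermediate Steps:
(33523 - 44358)*(o + m(197)) = (33523 - 44358)*(33782 + 197²) = -10835*(33782 + 38809) = -10835*72591 = -786523485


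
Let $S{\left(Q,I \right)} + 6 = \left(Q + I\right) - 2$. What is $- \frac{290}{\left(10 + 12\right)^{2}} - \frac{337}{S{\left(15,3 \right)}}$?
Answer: $- \frac{20751}{605} \approx -34.299$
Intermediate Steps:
$S{\left(Q,I \right)} = -8 + I + Q$ ($S{\left(Q,I \right)} = -6 - \left(2 - I - Q\right) = -6 + \left(-2 + I + Q\right) = -8 + I + Q$)
$- \frac{290}{\left(10 + 12\right)^{2}} - \frac{337}{S{\left(15,3 \right)}} = - \frac{290}{\left(10 + 12\right)^{2}} - \frac{337}{-8 + 3 + 15} = - \frac{290}{22^{2}} - \frac{337}{10} = - \frac{290}{484} - \frac{337}{10} = \left(-290\right) \frac{1}{484} - \frac{337}{10} = - \frac{145}{242} - \frac{337}{10} = - \frac{20751}{605}$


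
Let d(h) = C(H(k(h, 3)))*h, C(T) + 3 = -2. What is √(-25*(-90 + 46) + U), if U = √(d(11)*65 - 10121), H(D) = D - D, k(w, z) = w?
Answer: 2*√(275 + 2*I*√214) ≈ 33.213 + 1.7618*I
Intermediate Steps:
H(D) = 0
C(T) = -5 (C(T) = -3 - 2 = -5)
d(h) = -5*h
U = 8*I*√214 (U = √(-5*11*65 - 10121) = √(-55*65 - 10121) = √(-3575 - 10121) = √(-13696) = 8*I*√214 ≈ 117.03*I)
√(-25*(-90 + 46) + U) = √(-25*(-90 + 46) + 8*I*√214) = √(-25*(-44) + 8*I*√214) = √(1100 + 8*I*√214)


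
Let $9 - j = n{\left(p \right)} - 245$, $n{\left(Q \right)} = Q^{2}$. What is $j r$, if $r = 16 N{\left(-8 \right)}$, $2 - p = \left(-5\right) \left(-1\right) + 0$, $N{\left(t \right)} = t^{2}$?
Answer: $250880$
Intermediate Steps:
$p = -3$ ($p = 2 - \left(\left(-5\right) \left(-1\right) + 0\right) = 2 - \left(5 + 0\right) = 2 - 5 = -3$)
$r = 1024$ ($r = 16 \left(-8\right)^{2} = 16 \cdot 64 = 1024$)
$j = 245$ ($j = 9 - \left(\left(-3\right)^{2} - 245\right) = 9 - \left(9 - 245\right) = 9 - -236 = 9 + 236 = 245$)
$j r = 245 \cdot 1024 = 250880$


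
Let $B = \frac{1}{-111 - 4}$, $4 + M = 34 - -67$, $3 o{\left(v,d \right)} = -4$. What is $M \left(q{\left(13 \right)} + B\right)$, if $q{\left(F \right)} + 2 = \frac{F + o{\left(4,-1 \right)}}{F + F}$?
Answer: $- \frac{1357321}{8970} \approx -151.32$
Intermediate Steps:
$o{\left(v,d \right)} = - \frac{4}{3}$ ($o{\left(v,d \right)} = \frac{1}{3} \left(-4\right) = - \frac{4}{3}$)
$M = 97$ ($M = -4 + \left(34 - -67\right) = -4 + \left(34 + 67\right) = -4 + 101 = 97$)
$q{\left(F \right)} = -2 + \frac{- \frac{4}{3} + F}{2 F}$ ($q{\left(F \right)} = -2 + \frac{F - \frac{4}{3}}{F + F} = -2 + \frac{- \frac{4}{3} + F}{2 F}$)
$B = - \frac{1}{115}$ ($B = \frac{1}{-115} = - \frac{1}{115} \approx -0.0086956$)
$M \left(q{\left(13 \right)} + B\right) = 97 \left(\frac{-4 - 117}{6 \cdot 13} - \frac{1}{115}\right) = 97 \left(\frac{1}{6} \cdot \frac{1}{13} \left(-4 - 117\right) - \frac{1}{115}\right) = 97 \left(\frac{1}{6} \cdot \frac{1}{13} \left(-121\right) - \frac{1}{115}\right) = 97 \left(- \frac{121}{78} - \frac{1}{115}\right) = 97 \left(- \frac{13993}{8970}\right) = - \frac{1357321}{8970}$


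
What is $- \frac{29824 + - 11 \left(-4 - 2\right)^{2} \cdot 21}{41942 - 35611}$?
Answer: $- \frac{21508}{6331} \approx -3.3973$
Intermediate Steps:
$- \frac{29824 + - 11 \left(-4 - 2\right)^{2} \cdot 21}{41942 - 35611} = - \frac{29824 + - 11 \left(-6\right)^{2} \cdot 21}{41942 - 35611} = - \frac{29824 + \left(-11\right) 36 \cdot 21}{6331} = - \frac{29824 - 8316}{6331} = - \frac{21508}{6331}$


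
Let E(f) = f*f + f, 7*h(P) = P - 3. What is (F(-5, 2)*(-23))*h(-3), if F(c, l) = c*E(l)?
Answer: -4140/7 ≈ -591.43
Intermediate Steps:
h(P) = -3/7 + P/7 (h(P) = (P - 3)/7 = (-3 + P)/7 = -3/7 + P/7)
E(f) = f + f² (E(f) = f² + f = f + f²)
F(c, l) = c*l*(1 + l) (F(c, l) = c*(l*(1 + l)) = c*l*(1 + l))
(F(-5, 2)*(-23))*h(-3) = (-5*2*(1 + 2)*(-23))*(-3/7 + (⅐)*(-3)) = (-5*2*3*(-23))*(-3/7 - 3/7) = -30*(-23)*(-6/7) = 690*(-6/7) = -4140/7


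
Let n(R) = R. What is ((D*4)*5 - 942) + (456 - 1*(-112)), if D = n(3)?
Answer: -314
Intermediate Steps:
D = 3
((D*4)*5 - 942) + (456 - 1*(-112)) = ((3*4)*5 - 942) + (456 - 1*(-112)) = (12*5 - 942) + (456 + 112) = (60 - 942) + 568 = -882 + 568 = -314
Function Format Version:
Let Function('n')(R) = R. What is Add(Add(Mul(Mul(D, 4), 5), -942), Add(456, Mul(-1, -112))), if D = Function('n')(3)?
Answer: -314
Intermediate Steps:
D = 3
Add(Add(Mul(Mul(D, 4), 5), -942), Add(456, Mul(-1, -112))) = Add(Add(Mul(Mul(3, 4), 5), -942), Add(456, Mul(-1, -112))) = Add(Add(Mul(12, 5), -942), Add(456, 112)) = Add(Add(60, -942), 568) = Add(-882, 568) = -314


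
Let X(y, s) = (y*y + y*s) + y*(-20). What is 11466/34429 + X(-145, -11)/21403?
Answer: 1124034878/736883887 ≈ 1.5254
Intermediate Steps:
X(y, s) = y² - 20*y + s*y (X(y, s) = (y² + s*y) - 20*y = y² - 20*y + s*y)
11466/34429 + X(-145, -11)/21403 = 11466/34429 - 145*(-20 - 11 - 145)/21403 = 11466*(1/34429) - 145*(-176)*(1/21403) = 11466/34429 + 25520*(1/21403) = 11466/34429 + 25520/21403 = 1124034878/736883887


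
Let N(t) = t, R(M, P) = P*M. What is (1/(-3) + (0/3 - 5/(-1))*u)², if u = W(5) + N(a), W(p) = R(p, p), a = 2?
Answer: 163216/9 ≈ 18135.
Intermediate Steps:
R(M, P) = M*P
W(p) = p² (W(p) = p*p = p²)
u = 27 (u = 5² + 2 = 25 + 2 = 27)
(1/(-3) + (0/3 - 5/(-1))*u)² = (1/(-3) + (0/3 - 5/(-1))*27)² = (-⅓ + (0*(⅓) - 5*(-1))*27)² = (-⅓ + (0 + 5)*27)² = (-⅓ + 5*27)² = (-⅓ + 135)² = (404/3)² = 163216/9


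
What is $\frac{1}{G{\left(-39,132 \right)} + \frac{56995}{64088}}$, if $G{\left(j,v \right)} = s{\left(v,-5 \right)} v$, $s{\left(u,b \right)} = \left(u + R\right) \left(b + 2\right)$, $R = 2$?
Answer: $- \frac{64088}{3400708637} \approx -1.8845 \cdot 10^{-5}$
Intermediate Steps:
$s{\left(u,b \right)} = \left(2 + b\right) \left(2 + u\right)$ ($s{\left(u,b \right)} = \left(u + 2\right) \left(b + 2\right) = \left(2 + u\right) \left(2 + b\right) = \left(2 + b\right) \left(2 + u\right)$)
$G{\left(j,v \right)} = v \left(-6 - 3 v\right)$ ($G{\left(j,v \right)} = \left(4 + 2 \left(-5\right) + 2 v - 5 v\right) v = \left(4 - 10 + 2 v - 5 v\right) v = \left(-6 - 3 v\right) v = v \left(-6 - 3 v\right)$)
$\frac{1}{G{\left(-39,132 \right)} + \frac{56995}{64088}} = \frac{1}{\left(-3\right) 132 \left(2 + 132\right) + \frac{56995}{64088}} = \frac{1}{\left(-3\right) 132 \cdot 134 + 56995 \cdot \frac{1}{64088}} = \frac{1}{-53064 + \frac{56995}{64088}} = \frac{1}{- \frac{3400708637}{64088}} = - \frac{64088}{3400708637}$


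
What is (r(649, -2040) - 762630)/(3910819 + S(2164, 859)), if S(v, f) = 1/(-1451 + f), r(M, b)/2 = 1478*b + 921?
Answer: -1340096192/771734949 ≈ -1.7365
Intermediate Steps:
r(M, b) = 1842 + 2956*b (r(M, b) = 2*(1478*b + 921) = 2*(921 + 1478*b) = 1842 + 2956*b)
(r(649, -2040) - 762630)/(3910819 + S(2164, 859)) = ((1842 + 2956*(-2040)) - 762630)/(3910819 + 1/(-1451 + 859)) = ((1842 - 6030240) - 762630)/(3910819 + 1/(-592)) = (-6028398 - 762630)/(3910819 - 1/592) = -6791028/2315204847/592 = -6791028*592/2315204847 = -1340096192/771734949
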